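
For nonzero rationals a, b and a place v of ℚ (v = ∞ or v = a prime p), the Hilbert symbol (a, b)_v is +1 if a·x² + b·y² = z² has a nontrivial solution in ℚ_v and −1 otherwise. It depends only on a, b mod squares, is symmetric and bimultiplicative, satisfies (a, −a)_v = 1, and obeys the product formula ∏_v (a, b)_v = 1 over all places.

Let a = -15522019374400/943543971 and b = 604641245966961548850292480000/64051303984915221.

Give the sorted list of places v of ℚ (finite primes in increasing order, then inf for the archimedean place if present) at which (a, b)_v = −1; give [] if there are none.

Mod squares: a ≡ -265639, b ≡ 49358. Check v ∈ {∞, 2, 3, 5, 7, 11, 13, 17, 19, 23, 29, 31, 37, 41}.
v=11: a=11^1·(≡7), b=11^2·(≡9) mod 11; (7|11)=-1, (9|11)=+1; (−1)^{1·2·5}·(-1)^2·(+1)^1 = +1.
v=41: a=41^1·(≡40), b=41^2·(≡38) mod 41; (40|41)=+1, (38|41)=-1; (−1)^{1·2·20}·(+1)^2·(-1)^1 = -1.
v=2: v_2(a)=6, v_2(b)=11; units ≡ 1, 7 (mod 8); ε·ε+αω+βω = 0·1+6·0+11·0 ≡ 0  ⇒  (a,b)_2 = +1.
v=17: a=17^2·(≡7), b=17^6·(≡7) mod 17; (7|17)=-1, (7|17)=-1; (−1)^{2·6·8}·(-1)^6·(-1)^2 = +1.
v=37: a=37^0·(≡10), b=37^1·(≡17) mod 37; (10|37)=+1, (17|37)=-1; (−1)^{0·1·18}·(+1)^1·(-1)^0 = +1.
v=3: a=3^-10·(≡2), b=3^-16·(≡2) mod 3; (2|3)=-1, (2|3)=-1; (−1)^{-10·-16·1}·(-1)^-16·(-1)^-10 = +1.
v=29: a=29^-2·(≡25), b=29^-3·(≡1) mod 29; (25|29)=+1, (1|29)=+1; (−1)^{-2·-3·14}·(+1)^-3·(+1)^-2 = +1.
v=19: a=19^-1·(≡8), b=19^-2·(≡15) mod 19; (8|19)=-1, (15|19)=-1; (−1)^{-1·-2·9}·(-1)^-2·(-1)^-1 = -1.
v=13: a=13^0·(≡12), b=13^-2·(≡12) mod 13; (12|13)=+1, (12|13)=+1; (−1)^{0·-2·6}·(+1)^-2·(+1)^0 = +1.
v=31: a=31^1·(≡1), b=31^2·(≡17) mod 31; (1|31)=+1, (17|31)=-1; (−1)^{1·2·15}·(+1)^2·(-1)^1 = -1.
v=∞: -265639 < 0 and 49358 > 0  ⇒  (a,b)_∞ = +1.
v=7: a=7^4·(≡2), b=7^6·(≡1) mod 7; (2|7)=+1, (1|7)=+1; (−1)^{4·6·3}·(+1)^6·(+1)^4 = +1.
v=5: a=5^2·(≡4), b=5^4·(≡3) mod 5; (4|5)=+1, (3|5)=-1; (−1)^{2·4·2}·(+1)^4·(-1)^2 = +1.
v=23: a=23^0·(≡7), b=23^1·(≡14) mod 23; (7|23)=-1, (14|23)=-1; (−1)^{0·1·11}·(-1)^1·(-1)^0 = -1.
(-265639, 49358 / ℚ) ramifies at {19, 23, 31, 41}: a division algebra.

[19, 23, 31, 41]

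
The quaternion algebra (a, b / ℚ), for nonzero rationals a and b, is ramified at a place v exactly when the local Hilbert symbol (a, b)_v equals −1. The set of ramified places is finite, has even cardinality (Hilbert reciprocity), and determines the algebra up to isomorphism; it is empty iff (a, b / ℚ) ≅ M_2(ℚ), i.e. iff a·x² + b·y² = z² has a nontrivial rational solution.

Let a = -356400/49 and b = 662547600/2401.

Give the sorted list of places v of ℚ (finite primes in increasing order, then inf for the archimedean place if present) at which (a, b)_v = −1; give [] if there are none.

[]

(a, b) ≡ (-11, 1) mod (ℚ^×)²; places V = {2, 3, 5, 7, 11, 13, ∞}.
(a,b)_13: α=0, u≡6; β=2, v≡9 (mod 13); (6|13)=-1, (9|13)=+1; sign (−1)^0·-1^2·+1^0 = +1.
(a,b)_3: α=4, u≡1; β=4, v≡1 (mod 3); (1|3)=+1, (1|3)=+1; sign (−1)^0·+1^4·+1^4 = +1.
(a,b)_∞: sgn(-11)=−, sgn(1)=+, so +1.
(a,b)_7: α=-2, u≡5; β=-4, v≡1 (mod 7); (5|7)=-1, (1|7)=+1; sign (−1)^0·-1^-4·+1^-2 = +1.
(a,b)_5: α=2, u≡1; β=2, v≡4 (mod 5); (1|5)=+1, (4|5)=+1; sign (−1)^0·+1^2·+1^2 = +1.
(a,b)_2: α=4, β=4; u≡5, v≡1 (mod 8); ε(u)ε(v)=0·0, αω(v)=4·0, βω(u)=4·1; sum ≡ 0  ⇒  +1.
(a,b)_11: α=1, u≡10; β=2, v≡3 (mod 11); (10|11)=-1, (3|11)=+1; sign (−1)^0·-1^2·+1^1 = +1.
Ram(a, b) = ∅: the form -11·x² + 1·y² − z² is isotropic over every ℚ_v, so by Hasse–Minkowski it is isotropic over ℚ.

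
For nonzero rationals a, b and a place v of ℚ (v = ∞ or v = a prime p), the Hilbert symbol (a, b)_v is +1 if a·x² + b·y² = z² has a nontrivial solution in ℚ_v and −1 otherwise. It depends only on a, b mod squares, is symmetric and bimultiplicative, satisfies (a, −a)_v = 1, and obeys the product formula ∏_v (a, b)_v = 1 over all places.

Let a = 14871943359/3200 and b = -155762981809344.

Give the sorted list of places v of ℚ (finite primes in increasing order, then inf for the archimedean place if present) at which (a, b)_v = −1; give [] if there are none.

(a, b) ≡ (12558, -19) mod (ℚ^×)²; places V = {2, 3, 5, 7, 13, 19, 23, ∞}.
(a,b)_7: α=1, u≡1; β=2, v≡2 (mod 7); (1|7)=+1, (2|7)=+1; sign (−1)^0·+1^2·+1^1 = +1.
(a,b)_5: α=-2, u≡3; β=0, v≡1 (mod 5); (3|5)=-1, (1|5)=+1; sign (−1)^0·-1^0·+1^-2 = +1.
(a,b)_2: α=-7, β=6; u≡7, v≡5 (mod 8); ε(u)ε(v)=1·0, αω(v)=-7·1, βω(u)=6·0; sum ≡ 1  ⇒  -1.
(a,b)_19: α=2, u≡2; β=3, v≡8 (mod 19); (2|19)=-1, (8|19)=-1; sign (−1)^0·-1^3·-1^2 = -1.
(a,b)_13: α=1, u≡12; β=2, v≡2 (mod 13); (12|13)=+1, (2|13)=-1; sign (−1)^0·+1^2·-1^1 = -1.
(a,b)_∞: sgn(12558)=+, sgn(-19)=−, so +1.
(a,b)_23: α=1, u≡19; β=2, v≡1 (mod 23); (19|23)=-1, (1|23)=+1; sign (−1)^0·-1^2·+1^1 = +1.
(a,b)_3: α=9, u≡1; β=4, v≡2 (mod 3); (1|3)=+1, (2|3)=-1; sign (−1)^0·+1^4·-1^9 = -1.
Ram(12558, -19) = {2, 3, 13, 19}; no ℚ_2-point on the conic.

[2, 3, 13, 19]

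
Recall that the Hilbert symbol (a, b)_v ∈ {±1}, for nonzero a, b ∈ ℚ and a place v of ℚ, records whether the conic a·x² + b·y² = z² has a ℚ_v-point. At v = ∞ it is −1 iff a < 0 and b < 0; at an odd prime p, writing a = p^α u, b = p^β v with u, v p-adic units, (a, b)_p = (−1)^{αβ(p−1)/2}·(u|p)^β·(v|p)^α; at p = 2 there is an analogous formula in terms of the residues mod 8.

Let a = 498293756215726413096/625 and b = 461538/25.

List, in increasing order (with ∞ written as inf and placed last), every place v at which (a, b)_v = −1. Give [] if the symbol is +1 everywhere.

(a, b) ≡ (2339217034, 5698) mod (ℚ^×)²; places V = {2, 3, 5, 7, 11, 17, 19, 31, 37, 41, ∞}.
(a,b)_2: α=3, β=1; u≡5, v≡1 (mod 8); ε(u)ε(v)=0·0, αω(v)=3·0, βω(u)=1·1; sum ≡ 1  ⇒  -1.
(a,b)_37: α=3, u≡28; β=1, v≡15 (mod 37); (28|37)=+1, (15|37)=-1; sign (−1)^0·+1^1·-1^3 = -1.
(a,b)_41: α=1, u≡36; β=0, v≡23 (mod 41); (36|41)=+1, (23|41)=+1; sign (−1)^0·+1^0·+1^1 = +1.
(a,b)_5: α=-4, u≡1; β=-2, v≡3 (mod 5); (1|5)=+1, (3|5)=-1; sign (−1)^0·+1^-2·-1^-4 = +1.
(a,b)_7: α=3, u≡4; β=1, v≡2 (mod 7); (4|7)=+1, (2|7)=+1; sign (−1)^1·+1^1·+1^3 = -1.
(a,b)_3: α=8, u≡1; β=4, v≡1 (mod 3); (1|3)=+1, (1|3)=+1; sign (−1)^0·+1^4·+1^8 = +1.
(a,b)_19: α=1, u≡1; β=0, v≡11 (mod 19); (1|19)=+1, (11|19)=+1; sign (−1)^0·+1^0·+1^1 = +1.
(a,b)_∞: sgn(2339217034)=+, sgn(5698)=+, so +1.
(a,b)_31: α=1, u≡24; β=0, v≡19 (mod 31); (24|31)=-1, (19|31)=+1; sign (−1)^0·-1^0·+1^1 = +1.
(a,b)_11: α=3, u≡6; β=1, v≡5 (mod 11); (6|11)=-1, (5|11)=+1; sign (−1)^1·-1^1·+1^3 = +1.
(a,b)_17: α=1, u≡14; β=0, v≡7 (mod 17); (14|17)=-1, (7|17)=-1; sign (−1)^0·-1^0·-1^1 = -1.
(2339217034, 5698 / ℚ) ramifies at {2, 7, 17, 37}: a division algebra.

[2, 7, 17, 37]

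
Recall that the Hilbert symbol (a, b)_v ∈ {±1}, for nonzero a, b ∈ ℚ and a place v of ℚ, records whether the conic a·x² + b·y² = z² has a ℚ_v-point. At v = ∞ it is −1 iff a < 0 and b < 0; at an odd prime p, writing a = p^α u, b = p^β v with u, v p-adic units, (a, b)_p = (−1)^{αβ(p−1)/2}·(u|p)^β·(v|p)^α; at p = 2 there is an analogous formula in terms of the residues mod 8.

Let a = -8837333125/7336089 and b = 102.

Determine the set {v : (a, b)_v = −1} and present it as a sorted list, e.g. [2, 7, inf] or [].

[17, 23]

(a, b) ≡ (-689333, 102) mod (ℚ^×)²; places V = {2, 3, 5, 17, 23, 29, 41, 43, 47, ∞}.
(a,b)_47: α=-2, u≡4; β=0, v≡8 (mod 47); (4|47)=+1, (8|47)=+1; sign (−1)^0·+1^0·+1^-2 = +1.
(a,b)_5: α=4, u≡3; β=0, v≡2 (mod 5); (3|5)=-1, (2|5)=-1; sign (−1)^0·-1^0·-1^4 = +1.
(a,b)_23: α=1, u≡11; β=0, v≡10 (mod 23); (11|23)=-1, (10|23)=-1; sign (−1)^0·-1^0·-1^1 = -1.
(a,b)_2: α=0, β=1; u≡3, v≡3 (mod 8); ε(u)ε(v)=1·1, αω(v)=0·1, βω(u)=1·1; sum ≡ 0  ⇒  +1.
(a,b)_29: α=2, u≡10; β=0, v≡15 (mod 29); (10|29)=-1, (15|29)=-1; sign (−1)^0·-1^0·-1^2 = +1.
(a,b)_3: α=-4, u≡1; β=1, v≡1 (mod 3); (1|3)=+1, (1|3)=+1; sign (−1)^0·+1^1·+1^-4 = +1.
(a,b)_43: α=1, u≡12; β=0, v≡16 (mod 43); (12|43)=-1, (16|43)=+1; sign (−1)^0·-1^0·+1^1 = +1.
(a,b)_41: α=-1, u≡38; β=0, v≡20 (mod 41); (38|41)=-1, (20|41)=+1; sign (−1)^0·-1^0·+1^-1 = +1.
(a,b)_17: α=1, u≡1; β=1, v≡6 (mod 17); (1|17)=+1, (6|17)=-1; sign (−1)^0·+1^1·-1^1 = -1.
(a,b)_∞: sgn(-689333)=−, sgn(102)=+, so +1.
|Ram(-689333, 102)| = 2, even; anisotropic at {17, 23}.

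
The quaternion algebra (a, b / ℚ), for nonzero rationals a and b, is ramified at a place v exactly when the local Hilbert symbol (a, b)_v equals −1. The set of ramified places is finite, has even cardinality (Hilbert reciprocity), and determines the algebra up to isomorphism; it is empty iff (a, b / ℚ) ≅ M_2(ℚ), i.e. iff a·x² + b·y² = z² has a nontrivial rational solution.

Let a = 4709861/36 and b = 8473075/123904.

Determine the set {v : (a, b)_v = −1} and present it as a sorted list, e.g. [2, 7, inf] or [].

(a, b) ≡ (29, 403) mod (ℚ^×)²; places V = {2, 3, 5, 11, 13, 29, 31, ∞}.
(a,b)_13: α=2, u≡1; β=1, v≡7 (mod 13); (1|13)=+1, (7|13)=-1; sign (−1)^0·+1^1·-1^2 = +1.
(a,b)_29: α=1, u≡22; β=2, v≡8 (mod 29); (22|29)=+1, (8|29)=-1; sign (−1)^0·+1^2·-1^1 = -1.
(a,b)_31: α=2, u≡13; β=1, v≡11 (mod 31); (13|31)=-1, (11|31)=-1; sign (−1)^0·-1^1·-1^2 = -1.
(a,b)_2: α=-2, β=-10; u≡5, v≡3 (mod 8); ε(u)ε(v)=0·1, αω(v)=-2·1, βω(u)=-10·1; sum ≡ 0  ⇒  +1.
(a,b)_3: α=-2, u≡2; β=0, v≡1 (mod 3); (2|3)=-1, (1|3)=+1; sign (−1)^0·-1^0·+1^-2 = +1.
(a,b)_5: α=0, u≡1; β=2, v≡2 (mod 5); (1|5)=+1, (2|5)=-1; sign (−1)^0·+1^2·-1^0 = +1.
(a,b)_∞: sgn(29)=+, sgn(403)=+, so +1.
(a,b)_11: α=0, u≡8; β=-2, v≡6 (mod 11); (8|11)=-1, (6|11)=-1; sign (−1)^0·-1^-2·-1^0 = +1.
|Ram(29, 403)| = 2, even; anisotropic at {29, 31}.

[29, 31]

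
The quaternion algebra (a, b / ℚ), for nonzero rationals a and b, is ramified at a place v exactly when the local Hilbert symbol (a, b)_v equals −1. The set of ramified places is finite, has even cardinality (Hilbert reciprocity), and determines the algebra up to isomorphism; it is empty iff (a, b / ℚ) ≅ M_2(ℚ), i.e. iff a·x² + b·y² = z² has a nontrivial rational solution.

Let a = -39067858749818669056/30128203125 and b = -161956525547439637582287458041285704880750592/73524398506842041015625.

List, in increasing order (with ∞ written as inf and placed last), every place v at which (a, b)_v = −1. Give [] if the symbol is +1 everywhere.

Mod squares: a ≡ -107679627770, b ≡ -7926362. Check v ∈ {∞, 2, 3, 5, 7, 11, 13, 19, 23, 37, 43, 47, 53}.
v=3: a=3^-6·(≡1), b=3^-16·(≡1) mod 3; (1|3)=+1, (1|3)=+1; (−1)^{-6·-16·1}·(+1)^-16·(+1)^-6 = +1.
v=∞: -107679627770 < 0 and -7926362 < 0  ⇒  (a,b)_∞ = -1.
v=5: a=5^-7·(≡4), b=5^-14·(≡3) mod 5; (4|5)=+1, (3|5)=-1; (−1)^{-7·-14·2}·(+1)^-14·(-1)^-7 = -1.
v=13: a=13^1·(≡1), b=13^2·(≡7) mod 13; (1|13)=+1, (7|13)=-1; (−1)^{1·2·6}·(+1)^2·(-1)^1 = -1.
v=23: a=23^-2·(≡5), b=23^-4·(≡2) mod 23; (5|23)=-1, (2|23)=+1; (−1)^{-2·-4·11}·(-1)^-4·(+1)^-2 = +1.
v=19: a=19^1·(≡3), b=19^2·(≡11) mod 19; (3|19)=-1, (11|19)=+1; (−1)^{1·2·9}·(-1)^2·(+1)^1 = +1.
v=43: a=43^1·(≡26), b=43^3·(≡2) mod 43; (26|43)=-1, (2|43)=-1; (−1)^{1·3·21}·(-1)^3·(-1)^1 = -1.
v=7: a=7^0·(≡6), b=7^2·(≡1) mod 7; (6|7)=-1, (1|7)=+1; (−1)^{0·2·3}·(-1)^2·(+1)^0 = +1.
v=2: v_2(a)=11, v_2(b)=25; units ≡ 3, 3 (mod 8); ε·ε+αω+βω = 1·1+11·1+25·1 ≡ 1  ⇒  (a,b)_2 = -1.
v=37: a=37^1·(≡24), b=37^3·(≡25) mod 37; (24|37)=-1, (25|37)=+1; (−1)^{1·3·18}·(-1)^3·(+1)^1 = -1.
v=11: a=11^7·(≡10), b=11^10·(≡2) mod 11; (10|11)=-1, (2|11)=-1; (−1)^{7·10·5}·(-1)^10·(-1)^7 = -1.
v=53: a=53^1·(≡23), b=53^3·(≡18) mod 53; (23|53)=-1, (18|53)=-1; (−1)^{1·3·26}·(-1)^3·(-1)^1 = +1.
v=47: a=47^1·(≡21), b=47^3·(≡1) mod 47; (21|47)=+1, (1|47)=+1; (−1)^{1·3·23}·(+1)^3·(+1)^1 = -1.
Ram(-107679627770, -7926362) = {2, 5, 11, 13, 37, 43, 47, ∞}; no ℚ_2-point on the conic.

[2, 5, 11, 13, 37, 43, 47, inf]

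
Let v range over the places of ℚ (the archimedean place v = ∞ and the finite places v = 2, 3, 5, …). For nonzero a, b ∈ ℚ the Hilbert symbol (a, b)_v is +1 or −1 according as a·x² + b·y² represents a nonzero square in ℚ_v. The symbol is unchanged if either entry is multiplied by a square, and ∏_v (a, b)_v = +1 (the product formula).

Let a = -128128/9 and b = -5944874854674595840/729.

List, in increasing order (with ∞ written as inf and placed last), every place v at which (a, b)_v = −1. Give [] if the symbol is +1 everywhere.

(a, b) ≡ (-2002, -461890) mod (ℚ^×)²; places V = {2, 3, 5, 7, 11, 13, 17, 19, ∞}.
(a,b)_17: α=0, u≡2; β=1, v≡4 (mod 17); (2|17)=+1, (4|17)=+1; sign (−1)^0·+1^1·+1^0 = +1.
(a,b)_7: α=1, u≡4; β=4, v≡3 (mod 7); (4|7)=+1, (3|7)=-1; sign (−1)^0·+1^4·-1^1 = -1.
(a,b)_5: α=0, u≡3; β=1, v≡3 (mod 5); (3|5)=-1, (3|5)=-1; sign (−1)^0·-1^1·-1^0 = -1.
(a,b)_13: α=1, u≡7; β=3, v≡10 (mod 13); (7|13)=-1, (10|13)=+1; sign (−1)^0·-1^3·+1^1 = -1.
(a,b)_11: α=1, u≡5; β=3, v≡8 (mod 11); (5|11)=+1, (8|11)=-1; sign (−1)^1·+1^3·-1^1 = +1.
(a,b)_∞: sgn(-2002)=−, sgn(-461890)=−, so -1.
(a,b)_2: α=7, β=19; u≡7, v≡7 (mod 8); ε(u)ε(v)=1·1, αω(v)=7·0, βω(u)=19·0; sum ≡ 1  ⇒  -1.
(a,b)_3: α=-2, u≡2; β=-6, v≡2 (mod 3); (2|3)=-1, (2|3)=-1; sign (−1)^0·-1^-6·-1^-2 = +1.
(a,b)_19: α=0, u≡3; β=1, v≡12 (mod 19); (3|19)=-1, (12|19)=-1; sign (−1)^0·-1^1·-1^0 = -1.
(-2002, -461890 / ℚ) ramifies at {2, 5, 7, 13, 19, ∞}: a division algebra.

[2, 5, 7, 13, 19, inf]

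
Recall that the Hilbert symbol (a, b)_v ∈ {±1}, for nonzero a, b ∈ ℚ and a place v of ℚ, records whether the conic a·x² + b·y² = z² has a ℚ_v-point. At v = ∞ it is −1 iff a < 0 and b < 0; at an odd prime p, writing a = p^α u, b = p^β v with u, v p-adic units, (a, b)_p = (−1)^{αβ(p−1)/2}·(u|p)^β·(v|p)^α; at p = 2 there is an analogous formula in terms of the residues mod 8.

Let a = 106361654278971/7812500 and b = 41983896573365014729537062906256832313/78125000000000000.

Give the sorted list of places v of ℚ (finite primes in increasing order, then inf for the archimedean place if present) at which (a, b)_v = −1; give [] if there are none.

(a, b) ≡ (2225895, 741965) mod (ℚ^×)²; places V = {2, 3, 5, 7, 13, 17, 29, 41, 43, ∞}.
(a,b)_13: α=2, u≡10; β=4, v≡4 (mod 13); (10|13)=+1, (4|13)=+1; sign (−1)^0·+1^4·+1^2 = +1.
(a,b)_2: α=-2, β=-12; u≡7, v≡5 (mod 8); ε(u)ε(v)=1·0, αω(v)=-2·1, βω(u)=-12·0; sum ≡ 0  ⇒  +1.
(a,b)_17: α=1, u≡8; β=3, v≡6 (mod 17); (8|17)=+1, (6|17)=-1; sign (−1)^0·+1^3·-1^1 = -1.
(a,b)_5: α=-9, u≡4; β=-19, v≡3 (mod 5); (4|5)=+1, (3|5)=-1; sign (−1)^0·+1^-19·-1^-9 = -1.
(a,b)_41: α=2, u≡2; β=6, v≡34 (mod 41); (2|41)=+1, (34|41)=-1; sign (−1)^0·+1^6·-1^2 = +1.
(a,b)_3: α=1, u≡2; β=8, v≡2 (mod 3); (2|3)=-1, (2|3)=-1; sign (−1)^0·-1^8·-1^1 = -1.
(a,b)_43: α=1, u≡21; β=3, v≡19 (mod 43); (21|43)=+1, (19|43)=-1; sign (−1)^1·+1^3·-1^1 = +1.
(a,b)_∞: sgn(2225895)=+, sgn(741965)=+, so +1.
(a,b)_7: α=1, u≡3; β=1, v≡1 (mod 7); (3|7)=-1, (1|7)=+1; sign (−1)^1·-1^1·+1^1 = +1.
(a,b)_29: α=3, u≡14; β=7, v≡6 (mod 29); (14|29)=-1, (6|29)=+1; sign (−1)^0·-1^7·+1^3 = -1.
|Ram(2225895, 741965)| = 4, even; anisotropic at {3, 5, 17, 29}.

[3, 5, 17, 29]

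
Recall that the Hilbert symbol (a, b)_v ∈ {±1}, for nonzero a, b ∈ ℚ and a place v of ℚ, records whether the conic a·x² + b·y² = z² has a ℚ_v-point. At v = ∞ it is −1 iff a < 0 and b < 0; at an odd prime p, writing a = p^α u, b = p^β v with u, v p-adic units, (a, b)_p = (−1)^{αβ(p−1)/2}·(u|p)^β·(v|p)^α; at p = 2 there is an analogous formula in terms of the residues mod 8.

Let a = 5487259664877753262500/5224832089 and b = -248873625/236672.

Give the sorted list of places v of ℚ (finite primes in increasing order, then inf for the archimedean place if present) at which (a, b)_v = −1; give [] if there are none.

(a, b) ≡ (6545, -13090) mod (ℚ^×)²; places V = {2, 3, 5, 7, 11, 13, 17, 31, 41, 43, ∞}.
(a,b)_43: α=-2, u≡13; β=-2, v≡31 (mod 43); (13|43)=+1, (31|43)=+1; sign (−1)^0·+1^-2·+1^-2 = +1.
(a,b)_3: α=10, u≡2; β=2, v≡2 (mod 3); (2|3)=-1, (2|3)=-1; sign (−1)^0·-1^2·-1^10 = +1.
(a,b)_2: α=2, β=-7; u≡1, v≡7 (mod 8); ε(u)ε(v)=0·1, αω(v)=2·0, βω(u)=-7·0; sum ≡ 0  ⇒  +1.
(a,b)_∞: sgn(6545)=+, sgn(-13090)=−, so +1.
(a,b)_13: α=2, u≡8; β=2, v≡4 (mod 13); (8|13)=-1, (4|13)=+1; sign (−1)^0·-1^2·+1^2 = +1.
(a,b)_7: α=1, u≡2; β=1, v≡5 (mod 7); (2|7)=+1, (5|7)=-1; sign (−1)^1·+1^1·-1^1 = +1.
(a,b)_17: α=3, u≡14; β=1, v≡12 (mod 17); (14|17)=-1, (12|17)=-1; sign (−1)^0·-1^1·-1^3 = +1.
(a,b)_31: α=2, u≡2; β=0, v≡13 (mod 31); (2|31)=+1, (13|31)=-1; sign (−1)^0·+1^0·-1^2 = +1.
(a,b)_11: α=3, u≡3; β=1, v≡5 (mod 11); (3|11)=+1, (5|11)=+1; sign (−1)^1·+1^1·+1^3 = -1.
(a,b)_41: α=-4, u≡27; β=0, v≡34 (mod 41); (27|41)=-1, (34|41)=-1; sign (−1)^0·-1^0·-1^-4 = +1.
(a,b)_5: α=5, u≡1; β=3, v≡3 (mod 5); (1|5)=+1, (3|5)=-1; sign (−1)^0·+1^3·-1^5 = -1.
(6545, -13090 / ℚ) ramifies at {5, 11}: a division algebra.

[5, 11]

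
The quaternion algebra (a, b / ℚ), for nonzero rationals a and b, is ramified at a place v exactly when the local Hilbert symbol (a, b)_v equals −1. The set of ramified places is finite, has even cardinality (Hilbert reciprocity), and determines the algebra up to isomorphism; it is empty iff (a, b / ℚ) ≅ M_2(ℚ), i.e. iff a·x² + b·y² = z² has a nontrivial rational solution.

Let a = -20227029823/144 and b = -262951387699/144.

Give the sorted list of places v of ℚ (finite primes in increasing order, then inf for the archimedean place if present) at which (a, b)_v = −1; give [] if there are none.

[13, inf]

Mod squares: a ≡ -2442583, b ≡ -187891. Check v ∈ {∞, 2, 3, 7, 11, 13, 19, 29, 31}.
v=3: a=3^-2·(≡2), b=3^-2·(≡2) mod 3; (2|3)=-1, (2|3)=-1; (−1)^{-2·-2·1}·(-1)^-2·(-1)^-2 = +1.
v=19: a=19^1·(≡6), b=19^1·(≡2) mod 19; (6|19)=+1, (2|19)=-1; (−1)^{1·1·9}·(+1)^1·(-1)^1 = +1.
v=2: v_2(a)=-4, v_2(b)=-4; units ≡ 1, 5 (mod 8); ε·ε+αω+βω = 0·0+-4·1+-4·0 ≡ 0  ⇒  (a,b)_2 = +1.
v=29: a=29^1·(≡2), b=29^1·(≡26) mod 29; (2|29)=-1, (26|29)=-1; (−1)^{1·1·14}·(-1)^1·(-1)^1 = +1.
v=∞: -2442583 < 0 and -187891 < 0  ⇒  (a,b)_∞ = -1.
v=11: a=11^1·(≡3), b=11^1·(≡6) mod 11; (3|11)=+1, (6|11)=-1; (−1)^{1·1·5}·(+1)^1·(-1)^1 = +1.
v=31: a=31^1·(≡8), b=31^1·(≡11) mod 31; (8|31)=+1, (11|31)=-1; (−1)^{1·1·15}·(+1)^1·(-1)^1 = +1.
v=7: a=7^2·(≡1), b=7^2·(≡6) mod 7; (1|7)=+1, (6|7)=-1; (−1)^{2·2·3}·(+1)^2·(-1)^2 = +1.
v=13: a=13^3·(≡6), b=13^4·(≡6) mod 13; (6|13)=-1, (6|13)=-1; (−1)^{3·4·6}·(-1)^4·(-1)^3 = -1.
|Ram(-2442583, -187891)| = 2, even; anisotropic at {13, ∞}.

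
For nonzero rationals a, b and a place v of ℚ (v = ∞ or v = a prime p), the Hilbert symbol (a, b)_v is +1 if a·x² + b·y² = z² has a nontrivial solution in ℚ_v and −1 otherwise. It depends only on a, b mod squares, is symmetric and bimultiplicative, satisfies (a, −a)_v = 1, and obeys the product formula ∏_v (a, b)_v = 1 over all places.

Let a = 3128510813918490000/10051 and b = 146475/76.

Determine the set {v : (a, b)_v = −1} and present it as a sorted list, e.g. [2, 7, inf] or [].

[3, 41]

Mod squares: a ≡ 5578419, b ≡ 12369. Check v ∈ {∞, 2, 3, 5, 7, 11, 13, 19, 23, 31, 41}.
v=19: a=19^-1·(≡12), b=19^-1·(≡1) mod 19; (12|19)=-1, (1|19)=+1; (−1)^{-1·-1·9}·(-1)^-1·(+1)^-1 = +1.
v=2: v_2(a)=4, v_2(b)=-2; units ≡ 3, 1 (mod 8); ε·ε+αω+βω = 1·0+4·0+-2·1 ≡ 0  ⇒  (a,b)_2 = +1.
v=13: a=13^2·(≡2), b=13^0·(≡11) mod 13; (2|13)=-1, (11|13)=-1; (−1)^{2·0·6}·(-1)^0·(-1)^2 = +1.
v=11: a=11^1·(≡6), b=11^0·(≡1) mod 11; (6|11)=-1, (1|11)=+1; (−1)^{1·0·5}·(-1)^0·(+1)^1 = +1.
v=7: a=7^1·(≡2), b=7^1·(≡5) mod 7; (2|7)=+1, (5|7)=-1; (−1)^{1·1·3}·(+1)^1·(-1)^1 = +1.
v=∞: 5578419 > 0 and 12369 > 0  ⇒  (a,b)_∞ = +1.
v=5: a=5^4·(≡4), b=5^2·(≡4) mod 5; (4|5)=+1, (4|5)=+1; (−1)^{4·2·2}·(+1)^2·(+1)^4 = +1.
v=23: a=23^-2·(≡17), b=23^0·(≡18) mod 23; (17|23)=-1, (18|23)=+1; (−1)^{-2·0·11}·(-1)^0·(+1)^-2 = +1.
v=31: a=31^3·(≡19), b=31^1·(≡12) mod 31; (19|31)=+1, (12|31)=-1; (−1)^{3·1·15}·(+1)^1·(-1)^3 = +1.
v=41: a=41^1·(≡20), b=41^0·(≡3) mod 41; (20|41)=+1, (3|41)=-1; (−1)^{1·0·20}·(+1)^0·(-1)^1 = -1.
v=3: a=3^9·(≡1), b=3^3·(≡1) mod 3; (1|3)=+1, (1|3)=+1; (−1)^{9·3·1}·(+1)^3·(+1)^9 = -1.
|Ram(5578419, 12369)| = 2, even; anisotropic at {3, 41}.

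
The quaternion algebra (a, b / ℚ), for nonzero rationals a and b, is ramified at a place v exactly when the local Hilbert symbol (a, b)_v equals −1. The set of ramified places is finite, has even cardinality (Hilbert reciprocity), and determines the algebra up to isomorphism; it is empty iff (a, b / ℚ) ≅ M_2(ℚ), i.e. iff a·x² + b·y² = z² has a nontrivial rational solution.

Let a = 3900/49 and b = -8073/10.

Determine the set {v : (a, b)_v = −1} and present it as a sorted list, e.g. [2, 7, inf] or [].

Mod squares: a ≡ 39, b ≡ -8970. Check v ∈ {∞, 2, 3, 5, 7, 13, 23}.
v=2: v_2(a)=2, v_2(b)=-1; units ≡ 7, 3 (mod 8); ε·ε+αω+βω = 1·1+2·1+-1·0 ≡ 1  ⇒  (a,b)_2 = -1.
v=23: a=23^0·(≡12), b=23^1·(≡4) mod 23; (12|23)=+1, (4|23)=+1; (−1)^{0·1·11}·(+1)^1·(+1)^0 = +1.
v=3: a=3^1·(≡1), b=3^3·(≡1) mod 3; (1|3)=+1, (1|3)=+1; (−1)^{1·3·1}·(+1)^3·(+1)^1 = -1.
v=13: a=13^1·(≡4), b=13^1·(≡12) mod 13; (4|13)=+1, (12|13)=+1; (−1)^{1·1·6}·(+1)^1·(+1)^1 = +1.
v=7: a=7^-2·(≡1), b=7^0·(≡4) mod 7; (1|7)=+1, (4|7)=+1; (−1)^{-2·0·3}·(+1)^0·(+1)^-2 = +1.
v=5: a=5^2·(≡4), b=5^-1·(≡1) mod 5; (4|5)=+1, (1|5)=+1; (−1)^{2·-1·2}·(+1)^-1·(+1)^2 = +1.
v=∞: 39 > 0 and -8970 < 0  ⇒  (a,b)_∞ = +1.
Ram(39, -8970) = {2, 3}; no ℚ_2-point on the conic.

[2, 3]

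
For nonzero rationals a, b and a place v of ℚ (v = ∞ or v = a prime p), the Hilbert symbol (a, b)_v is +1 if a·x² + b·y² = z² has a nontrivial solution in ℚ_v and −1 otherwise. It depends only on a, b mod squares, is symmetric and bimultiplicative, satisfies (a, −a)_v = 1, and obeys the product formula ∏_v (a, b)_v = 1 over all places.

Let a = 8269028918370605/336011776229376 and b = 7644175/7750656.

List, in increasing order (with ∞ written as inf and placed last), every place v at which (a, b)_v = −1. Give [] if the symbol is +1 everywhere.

[5, 7]

(a, b) ≡ (5, 7) mod (ℚ^×)²; places V = {2, 3, 5, 7, 11, 13, 17, 19, 29, ∞}.
(a,b)_29: α=0, u≡4; β=-2, v≡23 (mod 29); (4|29)=+1, (23|29)=+1; sign (−1)^0·+1^-2·+1^0 = +1.
(a,b)_5: α=1, u≡1; β=2, v≡2 (mod 5); (1|5)=+1, (2|5)=-1; sign (−1)^0·+1^2·-1^1 = -1.
(a,b)_3: α=-8, u≡2; β=-2, v≡1 (mod 3); (2|3)=-1, (1|3)=+1; sign (−1)^0·-1^-2·+1^-8 = +1.
(a,b)_7: α=4, u≡3; β=1, v≡1 (mod 7); (3|7)=-1, (1|7)=+1; sign (−1)^0·-1^1·+1^4 = -1.
(a,b)_17: α=-2, u≡14; β=0, v≡11 (mod 17); (14|17)=-1, (11|17)=-1; sign (−1)^0·-1^0·-1^-2 = +1.
(a,b)_∞: sgn(5)=+, sgn(7)=+, so +1.
(a,b)_11: α=4, u≡9; β=2, v≡2 (mod 11); (9|11)=+1, (2|11)=-1; sign (−1)^0·+1^2·-1^4 = +1.
(a,b)_13: α=-2, u≡11; β=0, v≡8 (mod 13); (11|13)=-1, (8|13)=-1; sign (−1)^0·-1^0·-1^-2 = +1.
(a,b)_2: α=-20, β=-10; u≡5, v≡7 (mod 8); ε(u)ε(v)=0·1, αω(v)=-20·0, βω(u)=-10·1; sum ≡ 0  ⇒  +1.
(a,b)_19: α=6, u≡7; β=2, v≡17 (mod 19); (7|19)=+1, (17|19)=+1; sign (−1)^0·+1^2·+1^6 = +1.
Ram(5, 7) = {5, 7}; no ℚ_5-point on the conic.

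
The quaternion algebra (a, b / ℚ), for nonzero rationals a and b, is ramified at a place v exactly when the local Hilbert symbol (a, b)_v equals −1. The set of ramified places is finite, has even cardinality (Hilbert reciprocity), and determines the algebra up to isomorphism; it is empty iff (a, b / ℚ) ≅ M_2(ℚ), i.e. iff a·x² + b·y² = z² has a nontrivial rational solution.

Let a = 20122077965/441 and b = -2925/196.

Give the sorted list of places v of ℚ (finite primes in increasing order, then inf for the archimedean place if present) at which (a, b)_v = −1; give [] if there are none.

[5, 13, 23, 37]

Mod squares: a ≡ 1374365, b ≡ -13. Check v ∈ {∞, 2, 3, 5, 7, 11, 13, 17, 19, 23, 37}.
v=11: a=11^4·(≡3), b=11^0·(≡5) mod 11; (3|11)=+1, (5|11)=+1; (−1)^{4·0·5}·(+1)^0·(+1)^4 = +1.
v=3: a=3^-2·(≡2), b=3^2·(≡2) mod 3; (2|3)=-1, (2|3)=-1; (−1)^{-2·2·1}·(-1)^2·(-1)^-2 = +1.
v=5: a=5^1·(≡3), b=5^2·(≡3) mod 5; (3|5)=-1, (3|5)=-1; (−1)^{1·2·2}·(-1)^2·(-1)^1 = -1.
v=13: a=13^0·(≡11), b=13^1·(≡9) mod 13; (11|13)=-1, (9|13)=+1; (−1)^{0·1·6}·(-1)^1·(+1)^0 = -1.
v=23: a=23^1·(≡9), b=23^0·(≡15) mod 23; (9|23)=+1, (15|23)=-1; (−1)^{1·0·11}·(+1)^0·(-1)^1 = -1.
v=2: v_2(a)=0, v_2(b)=-2; units ≡ 5, 3 (mod 8); ε·ε+αω+βω = 0·1+0·1+-2·1 ≡ 0  ⇒  (a,b)_2 = +1.
v=7: a=7^-2·(≡5), b=7^-2·(≡2) mod 7; (5|7)=-1, (2|7)=+1; (−1)^{-2·-2·3}·(-1)^-2·(+1)^-2 = +1.
v=∞: 1374365 > 0 and -13 < 0  ⇒  (a,b)_∞ = +1.
v=37: a=37^1·(≡26), b=37^0·(≡20) mod 37; (26|37)=+1, (20|37)=-1; (−1)^{1·0·18}·(+1)^0·(-1)^1 = -1.
v=17: a=17^1·(≡11), b=17^0·(≡15) mod 17; (11|17)=-1, (15|17)=+1; (−1)^{1·0·8}·(-1)^0·(+1)^1 = +1.
v=19: a=19^1·(≡15), b=19^0·(≡16) mod 19; (15|19)=-1, (16|19)=+1; (−1)^{1·0·9}·(-1)^0·(+1)^1 = +1.
|Ram(1374365, -13)| = 4, even; anisotropic at {5, 13, 23, 37}.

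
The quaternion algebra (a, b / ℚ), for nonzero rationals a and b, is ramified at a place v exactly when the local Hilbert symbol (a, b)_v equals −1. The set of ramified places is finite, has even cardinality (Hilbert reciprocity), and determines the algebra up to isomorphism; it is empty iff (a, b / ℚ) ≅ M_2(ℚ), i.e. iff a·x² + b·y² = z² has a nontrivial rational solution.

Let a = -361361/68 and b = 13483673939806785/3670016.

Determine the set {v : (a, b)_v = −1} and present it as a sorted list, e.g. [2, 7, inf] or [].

[2, 5, 11, 13]

Mod squares: a ≡ -17017, b ≡ 910. Check v ∈ {∞, 2, 3, 5, 7, 11, 13, 17, 19, 31}.
v=2: v_2(a)=-2, v_2(b)=-19; units ≡ 7, 7 (mod 8); ε·ε+αω+βω = 1·1+-2·0+-19·0 ≡ 1  ⇒  (a,b)_2 = -1.
v=31: a=31^0·(≡1), b=31^2·(≡6) mod 31; (1|31)=+1, (6|31)=-1; (−1)^{0·2·15}·(+1)^2·(-1)^0 = +1.
v=∞: -17017 < 0 and 910 > 0  ⇒  (a,b)_∞ = +1.
v=5: a=5^0·(≡3), b=5^1·(≡2) mod 5; (3|5)=-1, (2|5)=-1; (−1)^{0·1·2}·(-1)^1·(-1)^0 = -1.
v=19: a=19^2·(≡4), b=19^4·(≡16) mod 19; (4|19)=+1, (16|19)=+1; (−1)^{2·4·9}·(+1)^4·(+1)^2 = +1.
v=13: a=13^1·(≡12), b=13^3·(≡7) mod 13; (12|13)=+1, (7|13)=-1; (−1)^{1·3·6}·(+1)^3·(-1)^1 = -1.
v=3: a=3^0·(≡2), b=3^4·(≡1) mod 3; (2|3)=-1, (1|3)=+1; (−1)^{0·4·1}·(-1)^4·(+1)^0 = +1.
v=7: a=7^1·(≡6), b=7^-1·(≡4) mod 7; (6|7)=-1, (4|7)=+1; (−1)^{1·-1·3}·(-1)^-1·(+1)^1 = +1.
v=17: a=17^-1·(≡2), b=17^0·(≡16) mod 17; (2|17)=+1, (16|17)=+1; (−1)^{-1·0·8}·(+1)^0·(+1)^-1 = +1.
v=11: a=11^1·(≡3), b=11^2·(≡7) mod 11; (3|11)=+1, (7|11)=-1; (−1)^{1·2·5}·(+1)^2·(-1)^1 = -1.
(-17017, 910 / ℚ) ramifies at {2, 5, 11, 13}: a division algebra.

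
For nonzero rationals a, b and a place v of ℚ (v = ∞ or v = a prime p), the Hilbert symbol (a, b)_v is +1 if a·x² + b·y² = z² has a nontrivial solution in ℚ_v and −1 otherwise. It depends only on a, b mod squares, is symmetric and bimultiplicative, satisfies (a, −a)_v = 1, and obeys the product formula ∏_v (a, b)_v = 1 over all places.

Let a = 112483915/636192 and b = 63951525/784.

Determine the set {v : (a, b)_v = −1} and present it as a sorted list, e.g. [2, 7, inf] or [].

Mod squares: a ≡ 230, b ≡ 29. Check v ∈ {∞, 2, 3, 5, 7, 11, 23, 29, 43, 47}.
v=29: a=29^0·(≡27), b=29^1·(≡7) mod 29; (27|29)=-1, (7|29)=+1; (−1)^{0·1·14}·(-1)^1·(+1)^0 = -1.
v=11: a=11^0·(≡7), b=11^2·(≡10) mod 11; (7|11)=-1, (10|11)=-1; (−1)^{0·2·5}·(-1)^2·(-1)^0 = +1.
v=23: a=23^3·(≡21), b=23^0·(≡1) mod 23; (21|23)=-1, (1|23)=+1; (−1)^{3·0·11}·(-1)^0·(+1)^3 = +1.
v=7: a=7^0·(≡3), b=7^-2·(≡4) mod 7; (3|7)=-1, (4|7)=+1; (−1)^{0·-2·3}·(-1)^-2·(+1)^0 = +1.
v=∞: 230 > 0 and 29 > 0  ⇒  (a,b)_∞ = +1.
v=47: a=47^-2·(≡14), b=47^0·(≡29) mod 47; (14|47)=+1, (29|47)=-1; (−1)^{-2·0·23}·(+1)^0·(-1)^-2 = +1.
v=5: a=5^1·(≡4), b=5^2·(≡4) mod 5; (4|5)=+1, (4|5)=+1; (−1)^{1·2·2}·(+1)^2·(+1)^1 = +1.
v=43: a=43^2·(≡17), b=43^0·(≡42) mod 43; (17|43)=+1, (42|43)=-1; (−1)^{2·0·21}·(+1)^0·(-1)^2 = +1.
v=3: a=3^-2·(≡2), b=3^6·(≡2) mod 3; (2|3)=-1, (2|3)=-1; (−1)^{-2·6·1}·(-1)^6·(-1)^-2 = +1.
v=2: v_2(a)=-5, v_2(b)=-4; units ≡ 3, 5 (mod 8); ε·ε+αω+βω = 1·0+-5·1+-4·1 ≡ 1  ⇒  (a,b)_2 = -1.
(230, 29 / ℚ) ramifies at {2, 29}: a division algebra.

[2, 29]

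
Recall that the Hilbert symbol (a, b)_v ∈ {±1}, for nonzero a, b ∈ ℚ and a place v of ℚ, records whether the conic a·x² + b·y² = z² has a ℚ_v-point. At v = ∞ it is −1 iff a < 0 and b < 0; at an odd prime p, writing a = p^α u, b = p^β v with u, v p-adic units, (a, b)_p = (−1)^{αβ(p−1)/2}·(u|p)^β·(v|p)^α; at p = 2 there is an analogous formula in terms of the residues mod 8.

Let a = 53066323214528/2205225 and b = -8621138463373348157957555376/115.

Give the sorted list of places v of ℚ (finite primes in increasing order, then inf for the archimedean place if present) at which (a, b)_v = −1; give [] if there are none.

[2, 5, 23, 29, 31, 41]

Mod squares: a ≡ 47027, b ≡ -4238785. Check v ∈ {∞, 2, 3, 5, 11, 13, 17, 19, 23, 29, 31, 37, 41}.
v=31: a=31^1·(≡30), b=31^1·(≡27) mod 31; (30|31)=-1, (27|31)=-1; (−1)^{1·1·15}·(-1)^1·(-1)^1 = -1.
v=23: a=23^0·(≡17), b=23^-1·(≡16) mod 23; (17|23)=-1, (16|23)=+1; (−1)^{0·-1·11}·(-1)^-1·(+1)^0 = -1.
v=2: v_2(a)=6, v_2(b)=4; units ≡ 3, 7 (mod 8); ε·ε+αω+βω = 1·1+6·0+4·1 ≡ 1  ⇒  (a,b)_2 = -1.
v=3: a=3^-6·(≡2), b=3^6·(≡2) mod 3; (2|3)=-1, (2|3)=-1; (−1)^{-6·6·1}·(-1)^6·(-1)^-6 = +1.
v=17: a=17^2·(≡6), b=17^2·(≡12) mod 17; (6|17)=-1, (12|17)=-1; (−1)^{2·2·8}·(-1)^2·(-1)^2 = +1.
v=13: a=13^2·(≡6), b=13^2·(≡7) mod 13; (6|13)=-1, (7|13)=-1; (−1)^{2·2·6}·(-1)^2·(-1)^2 = +1.
v=5: a=5^-2·(≡2), b=5^-1·(≡3) mod 5; (2|5)=-1, (3|5)=-1; (−1)^{-2·-1·2}·(-1)^-1·(-1)^-2 = -1.
v=37: a=37^1·(≡32), b=37^4·(≡12) mod 37; (32|37)=-1, (12|37)=+1; (−1)^{1·4·18}·(-1)^4·(+1)^1 = +1.
v=∞: 47027 > 0 and -4238785 < 0  ⇒  (a,b)_∞ = +1.
v=19: a=19^2·(≡15), b=19^4·(≡11) mod 19; (15|19)=-1, (11|19)=+1; (−1)^{2·4·9}·(-1)^4·(+1)^2 = +1.
v=11: a=11^-2·(≡7), b=11^0·(≡10) mod 11; (7|11)=-1, (10|11)=-1; (−1)^{-2·0·5}·(-1)^0·(-1)^-2 = +1.
v=41: a=41^1·(≡5), b=41^3·(≡11) mod 41; (5|41)=+1, (11|41)=-1; (−1)^{1·3·20}·(+1)^3·(-1)^1 = -1.
v=29: a=29^0·(≡21), b=29^1·(≡28) mod 29; (21|29)=-1, (28|29)=+1; (−1)^{0·1·14}·(-1)^1·(+1)^0 = -1.
|Ram(47027, -4238785)| = 6, even; anisotropic at {2, 5, 23, 29, 31, 41}.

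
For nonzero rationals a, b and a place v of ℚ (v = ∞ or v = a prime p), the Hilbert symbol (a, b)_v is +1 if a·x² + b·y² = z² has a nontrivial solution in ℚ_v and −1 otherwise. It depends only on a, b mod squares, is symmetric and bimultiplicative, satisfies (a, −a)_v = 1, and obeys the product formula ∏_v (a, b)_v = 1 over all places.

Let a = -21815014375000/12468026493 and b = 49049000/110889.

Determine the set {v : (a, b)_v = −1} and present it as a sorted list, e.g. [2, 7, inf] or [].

[2, 13]

Mod squares: a ≡ -910, b ≡ 10010. Check v ∈ {∞, 2, 3, 5, 7, 11, 13, 29, 31, 37}.
v=3: a=3^-6·(≡2), b=3^-4·(≡2) mod 3; (2|3)=-1, (2|3)=-1; (−1)^{-6·-4·1}·(-1)^-4·(-1)^-6 = +1.
v=13: a=13^-1·(≡7), b=13^1·(≡3) mod 13; (7|13)=-1, (3|13)=+1; (−1)^{-1·1·6}·(-1)^1·(+1)^-1 = -1.
v=37: a=37^-2·(≡23), b=37^-2·(≡14) mod 37; (23|37)=-1, (14|37)=-1; (−1)^{-2·-2·18}·(-1)^-2·(-1)^-2 = +1.
v=5: a=5^7·(≡2), b=5^3·(≡3) mod 5; (2|5)=-1, (3|5)=-1; (−1)^{7·3·2}·(-1)^3·(-1)^7 = +1.
v=29: a=29^2·(≡3), b=29^0·(≡9) mod 29; (3|29)=-1, (9|29)=+1; (−1)^{2·0·14}·(-1)^0·(+1)^2 = +1.
v=∞: -910 < 0 and 10010 > 0  ⇒  (a,b)_∞ = +1.
v=11: a=11^2·(≡9), b=11^1·(≡2) mod 11; (9|11)=+1, (2|11)=-1; (−1)^{2·1·5}·(+1)^1·(-1)^2 = +1.
v=7: a=7^3·(≡3), b=7^3·(≡2) mod 7; (3|7)=-1, (2|7)=+1; (−1)^{3·3·3}·(-1)^3·(+1)^3 = +1.
v=2: v_2(a)=3, v_2(b)=3; units ≡ 1, 5 (mod 8); ε·ε+αω+βω = 0·0+3·1+3·0 ≡ 1  ⇒  (a,b)_2 = -1.
v=31: a=31^-2·(≡20), b=31^0·(≡28) mod 31; (20|31)=+1, (28|31)=+1; (−1)^{-2·0·15}·(+1)^0·(+1)^-2 = +1.
|Ram(-910, 10010)| = 2, even; anisotropic at {2, 13}.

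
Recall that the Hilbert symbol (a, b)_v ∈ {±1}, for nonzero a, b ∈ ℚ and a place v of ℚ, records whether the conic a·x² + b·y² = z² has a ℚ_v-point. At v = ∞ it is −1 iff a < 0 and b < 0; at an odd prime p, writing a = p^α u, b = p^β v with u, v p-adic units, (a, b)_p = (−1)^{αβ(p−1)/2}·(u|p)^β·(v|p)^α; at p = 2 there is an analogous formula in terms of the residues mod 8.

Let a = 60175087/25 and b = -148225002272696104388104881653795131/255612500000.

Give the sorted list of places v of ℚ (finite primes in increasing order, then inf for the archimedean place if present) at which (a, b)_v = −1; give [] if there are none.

(a, b) ≡ (1228063, -132182) mod (ℚ^×)²; places V = {2, 5, 7, 11, 13, 17, 19, 29, 31, 43, 47, 53, ∞}.
(a,b)_19: α=0, u≡9; β=2, v≡16 (mod 19); (9|19)=+1, (16|19)=+1; sign (−1)^0·+1^2·+1^0 = +1.
(a,b)_2: α=0, β=-5; u≡7, v≡5 (mod 8); ε(u)ε(v)=1·0, αω(v)=0·1, βω(u)=-5·0; sum ≡ 0  ⇒  +1.
(a,b)_5: α=-2, u≡2; β=-8, v≡3 (mod 5); (2|5)=-1, (3|5)=-1; sign (−1)^0·-1^-8·-1^-2 = +1.
(a,b)_13: α=0, u≡2; β=-2, v≡11 (mod 13); (2|13)=-1, (11|13)=-1; sign (−1)^0·-1^-2·-1^0 = +1.
(a,b)_17: α=1, u≡7; β=2, v≡12 (mod 17); (7|17)=-1, (12|17)=-1; sign (−1)^0·-1^2·-1^1 = -1.
(a,b)_53: α=1, u≡9; β=3, v≡18 (mod 53); (9|53)=+1, (18|53)=-1; sign (−1)^0·+1^3·-1^1 = -1.
(a,b)_29: α=1, u≡23; β=5, v≡20 (mod 29); (23|29)=+1, (20|29)=+1; sign (−1)^0·+1^5·+1^1 = +1.
(a,b)_11: α=0, u≡9; β=-2, v≡4 (mod 11); (9|11)=+1, (4|11)=+1; sign (−1)^0·+1^-2·+1^0 = +1.
(a,b)_31: α=0, u≡6; β=4, v≡1 (mod 31); (6|31)=-1, (1|31)=+1; sign (−1)^0·-1^4·+1^0 = +1.
(a,b)_47: α=1, u≡43; β=4, v≡30 (mod 47); (43|47)=-1, (30|47)=-1; sign (−1)^0·-1^4·-1^1 = -1.
(a,b)_43: α=0, u≡20; β=1, v≡5 (mod 43); (20|43)=-1, (5|43)=-1; sign (−1)^0·-1^1·-1^0 = -1.
(a,b)_7: α=2, u≡1; β=4, v≡5 (mod 7); (1|7)=+1, (5|7)=-1; sign (−1)^0·+1^4·-1^2 = +1.
(a,b)_∞: sgn(1228063)=+, sgn(-132182)=−, so +1.
|Ram(1228063, -132182)| = 4, even; anisotropic at {17, 43, 47, 53}.

[17, 43, 47, 53]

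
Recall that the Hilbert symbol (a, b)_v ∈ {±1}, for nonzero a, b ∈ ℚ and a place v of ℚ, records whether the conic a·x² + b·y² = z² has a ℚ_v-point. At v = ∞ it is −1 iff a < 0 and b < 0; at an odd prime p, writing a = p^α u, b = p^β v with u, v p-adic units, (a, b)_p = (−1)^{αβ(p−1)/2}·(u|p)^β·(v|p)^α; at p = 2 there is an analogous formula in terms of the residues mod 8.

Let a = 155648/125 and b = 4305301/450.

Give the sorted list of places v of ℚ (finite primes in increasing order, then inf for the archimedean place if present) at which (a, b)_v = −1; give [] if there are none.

(a, b) ≡ (190, 71162) mod (ℚ^×)²; places V = {2, 3, 5, 7, 11, 13, 17, 19, 23, ∞}.
(a,b)_2: α=13, β=-1; u≡7, v≡5 (mod 8); ε(u)ε(v)=1·0, αω(v)=13·1, βω(u)=-1·0; sum ≡ 1  ⇒  -1.
(a,b)_17: α=0, u≡5; β=1, v≡9 (mod 17); (5|17)=-1, (9|17)=+1; sign (−1)^0·-1^1·+1^0 = -1.
(a,b)_3: α=0, u≡1; β=-2, v≡2 (mod 3); (1|3)=+1, (2|3)=-1; sign (−1)^0·+1^-2·-1^0 = +1.
(a,b)_7: α=0, u≡4; β=1, v≡1 (mod 7); (4|7)=+1, (1|7)=+1; sign (−1)^0·+1^1·+1^0 = +1.
(a,b)_11: α=0, u≡5; β=2, v≡4 (mod 11); (5|11)=+1, (4|11)=+1; sign (−1)^0·+1^2·+1^0 = +1.
(a,b)_19: α=1, u≡2; β=0, v≡7 (mod 19); (2|19)=-1, (7|19)=+1; sign (−1)^0·-1^0·+1^1 = +1.
(a,b)_5: α=-3, u≡3; β=-2, v≡2 (mod 5); (3|5)=-1, (2|5)=-1; sign (−1)^0·-1^-2·-1^-3 = -1.
(a,b)_∞: sgn(190)=+, sgn(71162)=+, so +1.
(a,b)_13: α=0, u≡8; β=1, v≡10 (mod 13); (8|13)=-1, (10|13)=+1; sign (−1)^0·-1^1·+1^0 = -1.
(a,b)_23: α=0, u≡3; β=1, v≡1 (mod 23); (3|23)=+1, (1|23)=+1; sign (−1)^0·+1^1·+1^0 = +1.
Ram(190, 71162) = {2, 5, 13, 17}; no ℚ_2-point on the conic.

[2, 5, 13, 17]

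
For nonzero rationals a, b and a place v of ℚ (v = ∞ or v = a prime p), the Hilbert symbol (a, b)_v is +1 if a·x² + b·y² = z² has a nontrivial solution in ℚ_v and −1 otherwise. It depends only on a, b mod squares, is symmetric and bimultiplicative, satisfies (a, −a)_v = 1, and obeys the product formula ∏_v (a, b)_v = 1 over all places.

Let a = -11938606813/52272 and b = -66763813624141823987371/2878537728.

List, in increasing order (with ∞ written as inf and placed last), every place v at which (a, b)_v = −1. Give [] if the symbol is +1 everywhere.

Mod squares: a ≡ -1479, b ≡ -10353. Check v ∈ {∞, 2, 3, 7, 11, 17, 19, 29, 37}.
v=17: a=17^1·(≡1), b=17^3·(≡6) mod 17; (1|17)=+1, (6|17)=-1; (−1)^{1·3·8}·(+1)^3·(-1)^1 = -1.
v=3: a=3^-3·(≡2), b=3^-1·(≡2) mod 3; (2|3)=-1, (2|3)=-1; (−1)^{-3·-1·1}·(-1)^-1·(-1)^-3 = -1.
v=7: a=7^2·(≡5), b=7^7·(≡5) mod 7; (5|7)=-1, (5|7)=-1; (−1)^{2·7·3}·(-1)^7·(-1)^2 = -1.
v=37: a=37^2·(≡4), b=37^4·(≡36) mod 37; (4|37)=+1, (36|37)=+1; (−1)^{2·4·18}·(+1)^4·(+1)^2 = +1.
v=2: v_2(a)=-4, v_2(b)=-16; units ≡ 1, 7 (mod 8); ε·ε+αω+βω = 0·1+-4·0+-16·0 ≡ 0  ⇒  (a,b)_2 = +1.
v=19: a=19^2·(≡10), b=19^2·(≡2) mod 19; (10|19)=-1, (2|19)=-1; (−1)^{2·2·9}·(-1)^2·(-1)^2 = +1.
v=∞: -1479 < 0 and -10353 < 0  ⇒  (a,b)_∞ = -1.
v=29: a=29^1·(≡28), b=29^3·(≡28) mod 29; (28|29)=+1, (28|29)=+1; (−1)^{1·3·14}·(+1)^3·(+1)^1 = +1.
v=11: a=11^-2·(≡7), b=11^-4·(≡4) mod 11; (7|11)=-1, (4|11)=+1; (−1)^{-2·-4·5}·(-1)^-4·(+1)^-2 = +1.
Ram(-1479, -10353) = {3, 7, 17, ∞}; no ℚ_3-point on the conic.

[3, 7, 17, inf]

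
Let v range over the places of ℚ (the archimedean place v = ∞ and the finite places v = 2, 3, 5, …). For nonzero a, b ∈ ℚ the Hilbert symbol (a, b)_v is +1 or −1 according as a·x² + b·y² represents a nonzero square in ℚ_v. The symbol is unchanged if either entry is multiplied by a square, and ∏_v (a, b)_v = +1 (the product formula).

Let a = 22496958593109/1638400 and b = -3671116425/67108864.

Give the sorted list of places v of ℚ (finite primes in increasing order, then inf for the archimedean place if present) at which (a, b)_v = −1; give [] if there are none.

(a, b) ≡ (1458821, -697) mod (ℚ^×)²; places V = {2, 3, 5, 7, 11, 13, 17, 23, 41, ∞}.
(a,b)_13: α=1, u≡4; β=0, v≡6 (mod 13); (4|13)=+1, (6|13)=-1; sign (−1)^0·+1^0·-1^1 = -1.
(a,b)_41: α=1, u≡34; β=1, v≡26 (mod 41); (34|41)=-1, (26|41)=-1; sign (−1)^0·-1^1·-1^1 = +1.
(a,b)_3: α=2, u≡2; β=6, v≡2 (mod 3); (2|3)=-1, (2|3)=-1; sign (−1)^0·-1^6·-1^2 = +1.
(a,b)_17: α=3, u≡5; β=3, v≡11 (mod 17); (5|17)=-1, (11|17)=-1; sign (−1)^0·-1^3·-1^3 = +1.
(a,b)_2: α=-16, β=-26; u≡5, v≡7 (mod 8); ε(u)ε(v)=0·1, αω(v)=-16·0, βω(u)=-26·1; sum ≡ 0  ⇒  +1.
(a,b)_∞: sgn(1458821)=+, sgn(-697)=−, so +1.
(a,b)_5: α=-2, u≡4; β=2, v≡2 (mod 5); (4|5)=+1, (2|5)=-1; sign (−1)^0·+1^2·-1^-2 = +1.
(a,b)_7: α=3, u≡6; β=0, v≡6 (mod 7); (6|7)=-1, (6|7)=-1; sign (−1)^0·-1^0·-1^3 = -1.
(a,b)_11: α=2, u≡5; β=0, v≡10 (mod 11); (5|11)=+1, (10|11)=-1; sign (−1)^0·+1^0·-1^2 = +1.
(a,b)_23: α=1, u≡9; β=0, v≡2 (mod 23); (9|23)=+1, (2|23)=+1; sign (−1)^0·+1^0·+1^1 = +1.
(1458821, -697 / ℚ) ramifies at {7, 13}: a division algebra.

[7, 13]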